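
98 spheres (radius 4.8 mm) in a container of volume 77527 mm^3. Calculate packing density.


V_sphere = 4/3*pi*4.8^3 = 463.2467 mm^3
Total V = 98*463.2467 = 45398.1766 mm^3
PD = 45398.1766 / 77527 = 0.586

0.586


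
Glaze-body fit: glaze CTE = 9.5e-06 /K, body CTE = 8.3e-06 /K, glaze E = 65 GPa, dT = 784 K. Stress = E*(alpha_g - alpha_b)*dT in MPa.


Stress = 65*1000*(9.5e-06 - 8.3e-06)*784 = 61.2 MPa

61.2


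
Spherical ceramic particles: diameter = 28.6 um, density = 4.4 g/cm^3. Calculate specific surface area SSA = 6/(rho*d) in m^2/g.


SSA = 6 / (4.4 * 28.6) = 0.048 m^2/g

0.048


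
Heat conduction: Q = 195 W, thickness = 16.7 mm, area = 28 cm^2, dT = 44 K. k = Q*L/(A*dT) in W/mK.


k = 195*16.7/1000/(28/10000*44) = 26.43 W/mK

26.43


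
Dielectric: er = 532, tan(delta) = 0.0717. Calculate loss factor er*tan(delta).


Loss = 532 * 0.0717 = 38.144

38.144


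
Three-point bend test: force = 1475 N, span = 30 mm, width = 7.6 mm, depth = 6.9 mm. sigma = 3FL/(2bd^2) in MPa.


sigma = 3*1475*30/(2*7.6*6.9^2) = 183.4 MPa

183.4


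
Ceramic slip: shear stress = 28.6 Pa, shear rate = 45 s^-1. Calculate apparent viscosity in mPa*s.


eta = tau/gamma * 1000 = 28.6/45 * 1000 = 635.6 mPa*s

635.6


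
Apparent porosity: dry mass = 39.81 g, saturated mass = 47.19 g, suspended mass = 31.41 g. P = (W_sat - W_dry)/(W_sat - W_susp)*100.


P = (47.19 - 39.81) / (47.19 - 31.41) * 100 = 7.38 / 15.78 * 100 = 46.8%

46.8


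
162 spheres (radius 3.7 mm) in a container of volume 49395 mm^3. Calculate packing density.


V_sphere = 4/3*pi*3.7^3 = 212.1748 mm^3
Total V = 162*212.1748 = 34372.3176 mm^3
PD = 34372.3176 / 49395 = 0.696

0.696


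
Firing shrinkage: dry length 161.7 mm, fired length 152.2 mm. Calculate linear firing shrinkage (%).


FS = (161.7 - 152.2) / 161.7 * 100 = 5.88%

5.88


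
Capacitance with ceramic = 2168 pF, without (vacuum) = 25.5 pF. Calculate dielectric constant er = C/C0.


er = 2168 / 25.5 = 85.02

85.02


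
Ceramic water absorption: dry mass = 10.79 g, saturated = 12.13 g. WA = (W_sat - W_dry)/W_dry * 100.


WA = (12.13 - 10.79) / 10.79 * 100 = 12.42%

12.42


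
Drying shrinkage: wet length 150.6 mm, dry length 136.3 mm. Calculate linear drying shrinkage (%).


DS = (150.6 - 136.3) / 150.6 * 100 = 9.5%

9.5


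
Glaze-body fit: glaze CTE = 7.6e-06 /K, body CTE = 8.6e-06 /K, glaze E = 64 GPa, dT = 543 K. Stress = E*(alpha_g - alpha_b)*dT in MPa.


Stress = 64*1000*(7.6e-06 - 8.6e-06)*543 = -34.8 MPa

-34.8


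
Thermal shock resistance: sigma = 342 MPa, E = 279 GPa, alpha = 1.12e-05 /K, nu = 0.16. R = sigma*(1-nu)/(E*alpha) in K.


R = 342*(1-0.16)/(279*1000*1.12e-05) = 92 K

92


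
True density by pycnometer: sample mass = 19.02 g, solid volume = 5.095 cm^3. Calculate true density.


TD = 19.02 / 5.095 = 3.733 g/cm^3

3.733


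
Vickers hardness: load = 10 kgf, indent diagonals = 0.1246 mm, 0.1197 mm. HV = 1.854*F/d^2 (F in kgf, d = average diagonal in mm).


d_avg = (0.1246+0.1197)/2 = 0.12215 mm
HV = 1.854*10/0.12215^2 = 1243

1243


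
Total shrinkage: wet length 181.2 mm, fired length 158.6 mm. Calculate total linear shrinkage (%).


TS = (181.2 - 158.6) / 181.2 * 100 = 12.47%

12.47


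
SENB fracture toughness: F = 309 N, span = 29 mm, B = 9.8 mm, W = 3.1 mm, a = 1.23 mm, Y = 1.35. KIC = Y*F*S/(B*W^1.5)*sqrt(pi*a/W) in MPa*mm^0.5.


KIC = 1.35*309*29/(9.8*3.1^1.5)*sqrt(pi*1.23/3.1) = 252.5

252.5


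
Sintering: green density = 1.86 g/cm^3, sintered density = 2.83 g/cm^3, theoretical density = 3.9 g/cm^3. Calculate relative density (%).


Relative = 2.83 / 3.9 * 100 = 72.6%

72.6


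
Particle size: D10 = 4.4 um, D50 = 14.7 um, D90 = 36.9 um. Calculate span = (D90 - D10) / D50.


Span = (36.9 - 4.4) / 14.7 = 32.5 / 14.7 = 2.211

2.211


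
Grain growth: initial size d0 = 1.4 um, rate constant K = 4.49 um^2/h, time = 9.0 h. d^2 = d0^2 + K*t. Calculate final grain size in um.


d^2 = 1.4^2 + 4.49*9.0 = 42.37
d = sqrt(42.37) = 6.51 um

6.51


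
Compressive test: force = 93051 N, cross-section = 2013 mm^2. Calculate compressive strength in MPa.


CS = 93051 / 2013 = 46.2 MPa

46.2


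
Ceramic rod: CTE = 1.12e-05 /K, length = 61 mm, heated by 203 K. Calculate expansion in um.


dL = 1.12e-05 * 61 * 203 * 1000 = 138.69 um

138.69


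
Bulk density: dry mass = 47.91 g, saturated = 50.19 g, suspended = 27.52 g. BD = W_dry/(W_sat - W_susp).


BD = 47.91 / (50.19 - 27.52) = 47.91 / 22.67 = 2.113 g/cm^3

2.113


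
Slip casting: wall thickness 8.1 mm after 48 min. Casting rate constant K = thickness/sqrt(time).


K = 8.1 / sqrt(48) = 8.1 / 6.9282 = 1.169 mm/min^0.5

1.169


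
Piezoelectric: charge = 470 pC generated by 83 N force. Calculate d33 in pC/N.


d33 = 470 / 83 = 5.7 pC/N

5.7


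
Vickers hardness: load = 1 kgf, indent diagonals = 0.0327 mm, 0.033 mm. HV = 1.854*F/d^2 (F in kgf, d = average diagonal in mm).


d_avg = (0.0327+0.033)/2 = 0.03285 mm
HV = 1.854*1/0.03285^2 = 1718

1718


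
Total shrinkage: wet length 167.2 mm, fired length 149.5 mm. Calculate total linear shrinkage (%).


TS = (167.2 - 149.5) / 167.2 * 100 = 10.59%

10.59


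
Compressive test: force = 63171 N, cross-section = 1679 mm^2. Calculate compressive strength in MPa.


CS = 63171 / 1679 = 37.6 MPa

37.6


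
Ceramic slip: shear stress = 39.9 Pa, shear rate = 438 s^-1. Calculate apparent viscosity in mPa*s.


eta = tau/gamma * 1000 = 39.9/438 * 1000 = 91.1 mPa*s

91.1


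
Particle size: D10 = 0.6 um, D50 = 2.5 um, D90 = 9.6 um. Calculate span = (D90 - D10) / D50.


Span = (9.6 - 0.6) / 2.5 = 9.0 / 2.5 = 3.6

3.6


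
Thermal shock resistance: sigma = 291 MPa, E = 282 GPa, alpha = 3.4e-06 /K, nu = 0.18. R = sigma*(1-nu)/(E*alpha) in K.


R = 291*(1-0.18)/(282*1000*3.4e-06) = 249 K

249


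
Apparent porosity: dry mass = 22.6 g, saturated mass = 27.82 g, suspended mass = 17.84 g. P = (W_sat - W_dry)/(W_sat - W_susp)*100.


P = (27.82 - 22.6) / (27.82 - 17.84) * 100 = 5.22 / 9.98 * 100 = 52.3%

52.3


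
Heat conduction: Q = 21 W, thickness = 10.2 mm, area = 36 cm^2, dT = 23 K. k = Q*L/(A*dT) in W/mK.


k = 21*10.2/1000/(36/10000*23) = 2.59 W/mK

2.59


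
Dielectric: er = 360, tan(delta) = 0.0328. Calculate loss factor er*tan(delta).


Loss = 360 * 0.0328 = 11.808

11.808


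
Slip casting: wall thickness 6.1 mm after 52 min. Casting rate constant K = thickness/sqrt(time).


K = 6.1 / sqrt(52) = 6.1 / 7.2111 = 0.846 mm/min^0.5

0.846


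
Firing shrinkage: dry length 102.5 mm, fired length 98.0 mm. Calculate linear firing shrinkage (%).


FS = (102.5 - 98.0) / 102.5 * 100 = 4.39%

4.39


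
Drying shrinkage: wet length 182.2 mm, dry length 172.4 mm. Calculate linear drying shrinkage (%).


DS = (182.2 - 172.4) / 182.2 * 100 = 5.38%

5.38


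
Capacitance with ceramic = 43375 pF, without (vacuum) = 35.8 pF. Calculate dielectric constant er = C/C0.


er = 43375 / 35.8 = 1211.59

1211.59


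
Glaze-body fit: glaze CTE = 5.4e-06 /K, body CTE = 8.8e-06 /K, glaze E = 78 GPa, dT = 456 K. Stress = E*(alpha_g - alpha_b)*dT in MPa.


Stress = 78*1000*(5.4e-06 - 8.8e-06)*456 = -120.9 MPa

-120.9


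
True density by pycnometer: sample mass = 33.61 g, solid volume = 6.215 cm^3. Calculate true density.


TD = 33.61 / 6.215 = 5.408 g/cm^3

5.408


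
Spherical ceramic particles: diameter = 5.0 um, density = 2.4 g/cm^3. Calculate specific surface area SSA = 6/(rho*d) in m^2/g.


SSA = 6 / (2.4 * 5.0) = 0.5 m^2/g

0.5


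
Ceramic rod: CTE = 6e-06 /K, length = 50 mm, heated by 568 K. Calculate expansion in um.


dL = 6e-06 * 50 * 568 * 1000 = 170.4 um

170.4


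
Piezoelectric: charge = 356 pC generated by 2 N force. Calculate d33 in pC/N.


d33 = 356 / 2 = 178.0 pC/N

178.0


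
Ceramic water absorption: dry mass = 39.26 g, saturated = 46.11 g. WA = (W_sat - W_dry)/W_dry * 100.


WA = (46.11 - 39.26) / 39.26 * 100 = 17.45%

17.45


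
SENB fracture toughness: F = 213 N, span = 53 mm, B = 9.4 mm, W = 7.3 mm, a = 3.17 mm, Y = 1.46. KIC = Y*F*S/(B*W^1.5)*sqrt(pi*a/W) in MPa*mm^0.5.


KIC = 1.46*213*53/(9.4*7.3^1.5)*sqrt(pi*3.17/7.3) = 103.83

103.83


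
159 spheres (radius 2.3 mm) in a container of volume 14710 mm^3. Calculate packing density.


V_sphere = 4/3*pi*2.3^3 = 50.965 mm^3
Total V = 159*50.965 = 8103.435 mm^3
PD = 8103.435 / 14710 = 0.551

0.551


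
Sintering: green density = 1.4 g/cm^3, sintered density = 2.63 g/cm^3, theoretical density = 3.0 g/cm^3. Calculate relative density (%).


Relative = 2.63 / 3.0 * 100 = 87.7%

87.7


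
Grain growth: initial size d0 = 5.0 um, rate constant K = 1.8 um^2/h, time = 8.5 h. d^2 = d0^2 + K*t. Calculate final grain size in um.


d^2 = 5.0^2 + 1.8*8.5 = 40.3
d = sqrt(40.3) = 6.35 um

6.35


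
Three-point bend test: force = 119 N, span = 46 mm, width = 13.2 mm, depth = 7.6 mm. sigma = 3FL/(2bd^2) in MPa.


sigma = 3*119*46/(2*13.2*7.6^2) = 10.8 MPa

10.8


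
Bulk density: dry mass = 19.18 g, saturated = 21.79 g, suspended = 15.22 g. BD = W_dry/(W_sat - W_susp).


BD = 19.18 / (21.79 - 15.22) = 19.18 / 6.57 = 2.919 g/cm^3

2.919


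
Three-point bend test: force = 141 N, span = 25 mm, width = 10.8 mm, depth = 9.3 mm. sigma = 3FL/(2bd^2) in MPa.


sigma = 3*141*25/(2*10.8*9.3^2) = 5.7 MPa

5.7


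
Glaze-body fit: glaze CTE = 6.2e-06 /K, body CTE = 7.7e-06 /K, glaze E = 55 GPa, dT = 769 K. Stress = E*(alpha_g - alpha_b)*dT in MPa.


Stress = 55*1000*(6.2e-06 - 7.7e-06)*769 = -63.4 MPa

-63.4


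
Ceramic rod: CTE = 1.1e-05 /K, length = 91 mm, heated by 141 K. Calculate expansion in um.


dL = 1.1e-05 * 91 * 141 * 1000 = 141.141 um

141.141


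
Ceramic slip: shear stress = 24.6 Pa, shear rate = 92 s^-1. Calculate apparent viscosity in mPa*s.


eta = tau/gamma * 1000 = 24.6/92 * 1000 = 267.4 mPa*s

267.4


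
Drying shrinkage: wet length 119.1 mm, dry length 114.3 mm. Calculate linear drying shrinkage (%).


DS = (119.1 - 114.3) / 119.1 * 100 = 4.03%

4.03


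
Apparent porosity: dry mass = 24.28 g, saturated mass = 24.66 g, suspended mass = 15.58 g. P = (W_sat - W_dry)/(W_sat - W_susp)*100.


P = (24.66 - 24.28) / (24.66 - 15.58) * 100 = 0.38 / 9.08 * 100 = 4.2%

4.2


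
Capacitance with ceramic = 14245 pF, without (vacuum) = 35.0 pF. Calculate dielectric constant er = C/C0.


er = 14245 / 35.0 = 407.0

407.0


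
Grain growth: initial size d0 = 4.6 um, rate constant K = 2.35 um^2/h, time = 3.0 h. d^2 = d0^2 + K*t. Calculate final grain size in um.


d^2 = 4.6^2 + 2.35*3.0 = 28.21
d = sqrt(28.21) = 5.31 um

5.31


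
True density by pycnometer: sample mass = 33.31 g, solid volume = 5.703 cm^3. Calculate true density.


TD = 33.31 / 5.703 = 5.841 g/cm^3

5.841


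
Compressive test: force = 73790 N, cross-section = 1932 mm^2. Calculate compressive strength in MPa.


CS = 73790 / 1932 = 38.2 MPa

38.2


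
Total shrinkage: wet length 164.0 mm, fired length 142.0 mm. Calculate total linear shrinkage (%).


TS = (164.0 - 142.0) / 164.0 * 100 = 13.41%

13.41


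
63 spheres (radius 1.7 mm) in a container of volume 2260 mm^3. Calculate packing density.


V_sphere = 4/3*pi*1.7^3 = 20.5795 mm^3
Total V = 63*20.5795 = 1296.5085 mm^3
PD = 1296.5085 / 2260 = 0.574

0.574


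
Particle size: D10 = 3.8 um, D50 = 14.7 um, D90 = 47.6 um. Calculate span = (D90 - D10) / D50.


Span = (47.6 - 3.8) / 14.7 = 43.8 / 14.7 = 2.98

2.98


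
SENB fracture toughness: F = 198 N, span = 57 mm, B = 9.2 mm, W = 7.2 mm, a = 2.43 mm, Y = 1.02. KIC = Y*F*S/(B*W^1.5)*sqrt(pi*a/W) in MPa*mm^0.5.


KIC = 1.02*198*57/(9.2*7.2^1.5)*sqrt(pi*2.43/7.2) = 66.69

66.69


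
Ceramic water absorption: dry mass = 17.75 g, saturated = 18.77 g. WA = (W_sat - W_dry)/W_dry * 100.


WA = (18.77 - 17.75) / 17.75 * 100 = 5.75%

5.75


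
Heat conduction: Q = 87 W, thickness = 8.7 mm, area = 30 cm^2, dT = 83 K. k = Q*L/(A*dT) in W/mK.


k = 87*8.7/1000/(30/10000*83) = 3.04 W/mK

3.04


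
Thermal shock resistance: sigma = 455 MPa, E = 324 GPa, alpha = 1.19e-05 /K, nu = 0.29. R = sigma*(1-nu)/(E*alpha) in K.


R = 455*(1-0.29)/(324*1000*1.19e-05) = 84 K

84


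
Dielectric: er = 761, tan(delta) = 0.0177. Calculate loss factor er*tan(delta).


Loss = 761 * 0.0177 = 13.47

13.47


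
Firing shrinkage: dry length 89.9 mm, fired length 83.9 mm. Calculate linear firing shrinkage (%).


FS = (89.9 - 83.9) / 89.9 * 100 = 6.67%

6.67


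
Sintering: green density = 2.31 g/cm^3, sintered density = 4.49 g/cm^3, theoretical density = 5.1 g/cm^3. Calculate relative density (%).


Relative = 4.49 / 5.1 * 100 = 88.0%

88.0


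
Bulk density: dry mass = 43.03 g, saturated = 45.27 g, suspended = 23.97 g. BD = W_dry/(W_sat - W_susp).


BD = 43.03 / (45.27 - 23.97) = 43.03 / 21.3 = 2.02 g/cm^3

2.02


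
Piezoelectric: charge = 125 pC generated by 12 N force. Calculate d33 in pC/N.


d33 = 125 / 12 = 10.4 pC/N

10.4


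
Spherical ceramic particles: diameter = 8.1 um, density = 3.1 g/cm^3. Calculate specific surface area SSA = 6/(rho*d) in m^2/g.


SSA = 6 / (3.1 * 8.1) = 0.239 m^2/g

0.239


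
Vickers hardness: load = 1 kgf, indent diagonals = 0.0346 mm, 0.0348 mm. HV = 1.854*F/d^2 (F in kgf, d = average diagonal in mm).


d_avg = (0.0346+0.0348)/2 = 0.0347 mm
HV = 1.854*1/0.0347^2 = 1540

1540


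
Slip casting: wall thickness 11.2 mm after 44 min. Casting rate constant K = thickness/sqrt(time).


K = 11.2 / sqrt(44) = 11.2 / 6.6332 = 1.688 mm/min^0.5

1.688


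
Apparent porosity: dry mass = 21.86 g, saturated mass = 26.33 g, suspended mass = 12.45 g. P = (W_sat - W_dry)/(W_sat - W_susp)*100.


P = (26.33 - 21.86) / (26.33 - 12.45) * 100 = 4.47 / 13.88 * 100 = 32.2%

32.2


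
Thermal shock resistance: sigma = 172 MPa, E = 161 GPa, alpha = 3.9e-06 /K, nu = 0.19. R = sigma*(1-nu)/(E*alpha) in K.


R = 172*(1-0.19)/(161*1000*3.9e-06) = 222 K

222


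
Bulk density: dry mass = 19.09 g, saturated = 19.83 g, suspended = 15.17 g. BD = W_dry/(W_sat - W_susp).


BD = 19.09 / (19.83 - 15.17) = 19.09 / 4.66 = 4.097 g/cm^3

4.097


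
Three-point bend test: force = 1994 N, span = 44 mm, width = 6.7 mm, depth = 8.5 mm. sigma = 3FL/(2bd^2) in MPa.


sigma = 3*1994*44/(2*6.7*8.5^2) = 271.9 MPa

271.9


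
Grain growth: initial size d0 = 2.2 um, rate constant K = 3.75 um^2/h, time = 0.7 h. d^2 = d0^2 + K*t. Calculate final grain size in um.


d^2 = 2.2^2 + 3.75*0.7 = 7.465
d = sqrt(7.465) = 2.73 um

2.73


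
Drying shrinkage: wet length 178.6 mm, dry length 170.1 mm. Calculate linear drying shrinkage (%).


DS = (178.6 - 170.1) / 178.6 * 100 = 4.76%

4.76


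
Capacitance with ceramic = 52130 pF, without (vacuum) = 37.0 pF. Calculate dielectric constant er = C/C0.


er = 52130 / 37.0 = 1408.92

1408.92


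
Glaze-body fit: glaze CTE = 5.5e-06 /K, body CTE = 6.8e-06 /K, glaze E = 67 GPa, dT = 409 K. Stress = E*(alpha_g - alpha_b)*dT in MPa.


Stress = 67*1000*(5.5e-06 - 6.8e-06)*409 = -35.6 MPa

-35.6


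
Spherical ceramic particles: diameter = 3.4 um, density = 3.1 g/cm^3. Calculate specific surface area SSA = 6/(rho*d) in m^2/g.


SSA = 6 / (3.1 * 3.4) = 0.569 m^2/g

0.569


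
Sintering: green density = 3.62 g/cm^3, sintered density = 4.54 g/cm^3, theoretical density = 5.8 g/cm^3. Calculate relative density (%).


Relative = 4.54 / 5.8 * 100 = 78.3%

78.3


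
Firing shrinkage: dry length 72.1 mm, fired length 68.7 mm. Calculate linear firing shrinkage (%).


FS = (72.1 - 68.7) / 72.1 * 100 = 4.72%

4.72


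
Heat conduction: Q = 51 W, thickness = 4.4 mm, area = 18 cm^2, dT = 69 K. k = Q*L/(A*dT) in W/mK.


k = 51*4.4/1000/(18/10000*69) = 1.81 W/mK

1.81


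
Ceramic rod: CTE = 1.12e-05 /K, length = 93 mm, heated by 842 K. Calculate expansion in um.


dL = 1.12e-05 * 93 * 842 * 1000 = 877.027 um

877.027


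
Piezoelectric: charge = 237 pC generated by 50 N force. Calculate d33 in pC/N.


d33 = 237 / 50 = 4.7 pC/N

4.7


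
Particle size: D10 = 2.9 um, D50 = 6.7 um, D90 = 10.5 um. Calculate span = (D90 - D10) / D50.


Span = (10.5 - 2.9) / 6.7 = 7.6 / 6.7 = 1.134

1.134


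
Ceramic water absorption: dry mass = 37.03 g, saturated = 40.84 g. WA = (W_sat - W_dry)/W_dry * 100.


WA = (40.84 - 37.03) / 37.03 * 100 = 10.29%

10.29


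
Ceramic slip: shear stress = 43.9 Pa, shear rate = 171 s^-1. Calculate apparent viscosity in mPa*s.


eta = tau/gamma * 1000 = 43.9/171 * 1000 = 256.7 mPa*s

256.7


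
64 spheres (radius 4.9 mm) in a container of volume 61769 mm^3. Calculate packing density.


V_sphere = 4/3*pi*4.9^3 = 492.807 mm^3
Total V = 64*492.807 = 31539.648 mm^3
PD = 31539.648 / 61769 = 0.511

0.511


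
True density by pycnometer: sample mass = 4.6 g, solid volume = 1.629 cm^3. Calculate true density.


TD = 4.6 / 1.629 = 2.824 g/cm^3

2.824


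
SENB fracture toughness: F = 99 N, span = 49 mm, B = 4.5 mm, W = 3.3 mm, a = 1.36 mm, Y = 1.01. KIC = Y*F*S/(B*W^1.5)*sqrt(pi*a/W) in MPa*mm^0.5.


KIC = 1.01*99*49/(4.5*3.3^1.5)*sqrt(pi*1.36/3.3) = 206.66

206.66


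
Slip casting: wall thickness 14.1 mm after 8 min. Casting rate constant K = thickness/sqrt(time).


K = 14.1 / sqrt(8) = 14.1 / 2.8284 = 4.985 mm/min^0.5

4.985


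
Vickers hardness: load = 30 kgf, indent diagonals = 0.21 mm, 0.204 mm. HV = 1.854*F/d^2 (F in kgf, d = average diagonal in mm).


d_avg = (0.21+0.204)/2 = 0.207 mm
HV = 1.854*30/0.207^2 = 1298

1298


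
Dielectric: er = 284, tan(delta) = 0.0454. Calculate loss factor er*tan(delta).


Loss = 284 * 0.0454 = 12.894

12.894


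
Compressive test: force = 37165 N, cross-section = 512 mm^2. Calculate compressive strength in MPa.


CS = 37165 / 512 = 72.6 MPa

72.6


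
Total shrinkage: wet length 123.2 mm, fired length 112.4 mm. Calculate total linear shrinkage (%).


TS = (123.2 - 112.4) / 123.2 * 100 = 8.77%

8.77


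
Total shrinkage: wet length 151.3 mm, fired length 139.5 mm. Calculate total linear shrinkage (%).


TS = (151.3 - 139.5) / 151.3 * 100 = 7.8%

7.8


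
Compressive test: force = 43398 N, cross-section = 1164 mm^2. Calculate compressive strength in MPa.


CS = 43398 / 1164 = 37.3 MPa

37.3


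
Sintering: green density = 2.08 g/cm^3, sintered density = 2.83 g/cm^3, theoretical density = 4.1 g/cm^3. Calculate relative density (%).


Relative = 2.83 / 4.1 * 100 = 69.0%

69.0


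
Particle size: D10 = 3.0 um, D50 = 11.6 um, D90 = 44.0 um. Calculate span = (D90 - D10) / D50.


Span = (44.0 - 3.0) / 11.6 = 41.0 / 11.6 = 3.534

3.534


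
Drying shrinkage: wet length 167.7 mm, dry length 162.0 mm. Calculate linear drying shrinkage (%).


DS = (167.7 - 162.0) / 167.7 * 100 = 3.4%

3.4


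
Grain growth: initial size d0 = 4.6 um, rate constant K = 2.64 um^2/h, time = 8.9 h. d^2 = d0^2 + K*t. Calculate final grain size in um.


d^2 = 4.6^2 + 2.64*8.9 = 44.656
d = sqrt(44.656) = 6.68 um

6.68


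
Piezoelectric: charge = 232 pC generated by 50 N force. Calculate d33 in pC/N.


d33 = 232 / 50 = 4.6 pC/N

4.6


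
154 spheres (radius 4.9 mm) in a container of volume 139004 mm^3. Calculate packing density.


V_sphere = 4/3*pi*4.9^3 = 492.807 mm^3
Total V = 154*492.807 = 75892.278 mm^3
PD = 75892.278 / 139004 = 0.546

0.546


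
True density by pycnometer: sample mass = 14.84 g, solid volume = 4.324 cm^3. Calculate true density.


TD = 14.84 / 4.324 = 3.432 g/cm^3

3.432


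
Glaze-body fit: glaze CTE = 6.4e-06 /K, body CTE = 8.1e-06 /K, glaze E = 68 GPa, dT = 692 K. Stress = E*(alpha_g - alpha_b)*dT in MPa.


Stress = 68*1000*(6.4e-06 - 8.1e-06)*692 = -80.0 MPa

-80.0


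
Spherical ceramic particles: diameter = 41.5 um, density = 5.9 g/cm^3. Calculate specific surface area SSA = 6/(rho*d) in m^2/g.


SSA = 6 / (5.9 * 41.5) = 0.025 m^2/g

0.025


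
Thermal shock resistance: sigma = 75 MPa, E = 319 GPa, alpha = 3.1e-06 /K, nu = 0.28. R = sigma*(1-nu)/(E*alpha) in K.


R = 75*(1-0.28)/(319*1000*3.1e-06) = 55 K

55


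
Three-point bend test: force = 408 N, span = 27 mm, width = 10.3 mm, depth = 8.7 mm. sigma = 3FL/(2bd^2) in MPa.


sigma = 3*408*27/(2*10.3*8.7^2) = 21.2 MPa

21.2


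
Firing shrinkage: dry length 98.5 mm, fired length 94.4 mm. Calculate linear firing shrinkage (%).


FS = (98.5 - 94.4) / 98.5 * 100 = 4.16%

4.16


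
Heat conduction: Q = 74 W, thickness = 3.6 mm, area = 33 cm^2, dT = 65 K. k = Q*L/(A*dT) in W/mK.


k = 74*3.6/1000/(33/10000*65) = 1.24 W/mK

1.24


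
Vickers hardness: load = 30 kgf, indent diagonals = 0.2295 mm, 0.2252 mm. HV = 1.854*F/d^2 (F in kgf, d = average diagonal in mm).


d_avg = (0.2295+0.2252)/2 = 0.22735 mm
HV = 1.854*30/0.22735^2 = 1076

1076


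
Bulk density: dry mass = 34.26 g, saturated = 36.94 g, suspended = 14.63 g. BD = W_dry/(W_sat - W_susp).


BD = 34.26 / (36.94 - 14.63) = 34.26 / 22.31 = 1.536 g/cm^3

1.536


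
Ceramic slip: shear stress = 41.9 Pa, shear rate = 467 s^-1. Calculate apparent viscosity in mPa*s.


eta = tau/gamma * 1000 = 41.9/467 * 1000 = 89.7 mPa*s

89.7


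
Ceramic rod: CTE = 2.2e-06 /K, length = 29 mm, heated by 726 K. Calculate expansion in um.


dL = 2.2e-06 * 29 * 726 * 1000 = 46.319 um

46.319


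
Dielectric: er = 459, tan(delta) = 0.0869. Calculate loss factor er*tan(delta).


Loss = 459 * 0.0869 = 39.887

39.887


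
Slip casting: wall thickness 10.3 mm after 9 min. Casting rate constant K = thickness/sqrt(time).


K = 10.3 / sqrt(9) = 10.3 / 3.0 = 3.433 mm/min^0.5

3.433


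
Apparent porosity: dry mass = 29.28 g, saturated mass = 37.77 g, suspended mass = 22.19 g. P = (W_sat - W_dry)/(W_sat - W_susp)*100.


P = (37.77 - 29.28) / (37.77 - 22.19) * 100 = 8.49 / 15.58 * 100 = 54.5%

54.5


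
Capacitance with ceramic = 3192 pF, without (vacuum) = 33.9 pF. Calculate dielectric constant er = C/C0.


er = 3192 / 33.9 = 94.16

94.16


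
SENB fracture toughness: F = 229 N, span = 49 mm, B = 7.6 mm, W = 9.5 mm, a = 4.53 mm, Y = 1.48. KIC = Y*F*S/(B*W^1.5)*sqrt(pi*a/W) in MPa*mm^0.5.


KIC = 1.48*229*49/(7.6*9.5^1.5)*sqrt(pi*4.53/9.5) = 91.34

91.34


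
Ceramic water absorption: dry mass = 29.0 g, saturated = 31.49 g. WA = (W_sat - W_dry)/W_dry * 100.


WA = (31.49 - 29.0) / 29.0 * 100 = 8.59%

8.59


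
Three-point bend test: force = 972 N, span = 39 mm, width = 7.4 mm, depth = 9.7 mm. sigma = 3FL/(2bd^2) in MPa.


sigma = 3*972*39/(2*7.4*9.7^2) = 81.7 MPa

81.7


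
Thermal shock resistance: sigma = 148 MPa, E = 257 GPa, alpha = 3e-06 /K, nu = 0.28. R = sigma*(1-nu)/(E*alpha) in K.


R = 148*(1-0.28)/(257*1000*3e-06) = 138 K

138


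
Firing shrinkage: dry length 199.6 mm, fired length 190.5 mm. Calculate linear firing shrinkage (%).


FS = (199.6 - 190.5) / 199.6 * 100 = 4.56%

4.56


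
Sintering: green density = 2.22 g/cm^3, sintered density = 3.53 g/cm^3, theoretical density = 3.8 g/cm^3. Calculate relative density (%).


Relative = 3.53 / 3.8 * 100 = 92.9%

92.9


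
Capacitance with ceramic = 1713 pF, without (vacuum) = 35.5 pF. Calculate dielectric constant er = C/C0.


er = 1713 / 35.5 = 48.25

48.25


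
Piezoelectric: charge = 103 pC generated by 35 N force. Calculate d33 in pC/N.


d33 = 103 / 35 = 2.9 pC/N

2.9


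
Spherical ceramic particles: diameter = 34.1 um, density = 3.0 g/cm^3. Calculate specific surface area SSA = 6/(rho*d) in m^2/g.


SSA = 6 / (3.0 * 34.1) = 0.059 m^2/g

0.059


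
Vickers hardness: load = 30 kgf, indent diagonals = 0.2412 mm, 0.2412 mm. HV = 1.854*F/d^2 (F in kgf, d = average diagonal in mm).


d_avg = (0.2412+0.2412)/2 = 0.2412 mm
HV = 1.854*30/0.2412^2 = 956

956


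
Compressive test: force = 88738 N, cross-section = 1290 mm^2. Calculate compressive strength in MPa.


CS = 88738 / 1290 = 68.8 MPa

68.8


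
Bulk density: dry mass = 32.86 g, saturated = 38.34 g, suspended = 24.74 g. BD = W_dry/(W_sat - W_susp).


BD = 32.86 / (38.34 - 24.74) = 32.86 / 13.6 = 2.416 g/cm^3

2.416


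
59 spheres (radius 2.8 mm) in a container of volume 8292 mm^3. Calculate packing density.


V_sphere = 4/3*pi*2.8^3 = 91.9523 mm^3
Total V = 59*91.9523 = 5425.1857 mm^3
PD = 5425.1857 / 8292 = 0.654

0.654


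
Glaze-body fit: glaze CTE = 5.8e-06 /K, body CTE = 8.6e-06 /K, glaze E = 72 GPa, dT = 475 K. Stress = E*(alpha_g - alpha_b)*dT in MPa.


Stress = 72*1000*(5.8e-06 - 8.6e-06)*475 = -95.8 MPa

-95.8


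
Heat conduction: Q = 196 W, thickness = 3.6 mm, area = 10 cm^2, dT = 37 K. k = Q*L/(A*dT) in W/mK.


k = 196*3.6/1000/(10/10000*37) = 19.07 W/mK

19.07


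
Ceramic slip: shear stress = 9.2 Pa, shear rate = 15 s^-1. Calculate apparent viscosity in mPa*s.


eta = tau/gamma * 1000 = 9.2/15 * 1000 = 613.3 mPa*s

613.3


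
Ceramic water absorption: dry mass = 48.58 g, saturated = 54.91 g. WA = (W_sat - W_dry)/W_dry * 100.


WA = (54.91 - 48.58) / 48.58 * 100 = 13.03%

13.03


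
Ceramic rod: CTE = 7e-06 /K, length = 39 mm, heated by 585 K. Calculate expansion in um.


dL = 7e-06 * 39 * 585 * 1000 = 159.705 um

159.705


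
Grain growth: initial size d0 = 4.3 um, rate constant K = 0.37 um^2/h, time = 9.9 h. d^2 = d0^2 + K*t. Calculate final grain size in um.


d^2 = 4.3^2 + 0.37*9.9 = 22.153
d = sqrt(22.153) = 4.71 um

4.71


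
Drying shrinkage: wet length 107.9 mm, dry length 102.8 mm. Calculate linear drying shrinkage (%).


DS = (107.9 - 102.8) / 107.9 * 100 = 4.73%

4.73


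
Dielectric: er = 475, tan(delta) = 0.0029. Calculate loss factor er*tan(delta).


Loss = 475 * 0.0029 = 1.378

1.378


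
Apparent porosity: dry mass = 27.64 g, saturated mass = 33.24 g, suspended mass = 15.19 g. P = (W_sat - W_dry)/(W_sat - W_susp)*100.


P = (33.24 - 27.64) / (33.24 - 15.19) * 100 = 5.6 / 18.05 * 100 = 31.0%

31.0


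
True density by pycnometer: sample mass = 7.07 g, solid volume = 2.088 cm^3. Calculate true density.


TD = 7.07 / 2.088 = 3.386 g/cm^3

3.386


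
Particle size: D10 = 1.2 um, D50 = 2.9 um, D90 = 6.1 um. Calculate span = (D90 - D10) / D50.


Span = (6.1 - 1.2) / 2.9 = 4.9 / 2.9 = 1.69

1.69


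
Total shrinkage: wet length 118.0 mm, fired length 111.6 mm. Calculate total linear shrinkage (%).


TS = (118.0 - 111.6) / 118.0 * 100 = 5.42%

5.42


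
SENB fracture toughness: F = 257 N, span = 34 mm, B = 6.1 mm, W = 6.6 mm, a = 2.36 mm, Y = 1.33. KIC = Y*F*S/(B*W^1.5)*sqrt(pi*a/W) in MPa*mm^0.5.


KIC = 1.33*257*34/(6.1*6.6^1.5)*sqrt(pi*2.36/6.6) = 119.09

119.09


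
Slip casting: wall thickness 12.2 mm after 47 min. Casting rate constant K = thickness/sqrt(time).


K = 12.2 / sqrt(47) = 12.2 / 6.8557 = 1.78 mm/min^0.5

1.78


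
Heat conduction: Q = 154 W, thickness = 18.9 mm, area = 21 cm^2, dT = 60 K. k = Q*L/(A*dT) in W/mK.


k = 154*18.9/1000/(21/10000*60) = 23.1 W/mK

23.1


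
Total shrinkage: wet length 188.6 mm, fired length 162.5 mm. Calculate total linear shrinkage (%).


TS = (188.6 - 162.5) / 188.6 * 100 = 13.84%

13.84


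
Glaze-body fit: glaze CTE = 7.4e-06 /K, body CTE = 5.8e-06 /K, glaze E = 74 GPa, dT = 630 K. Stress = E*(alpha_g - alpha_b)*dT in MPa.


Stress = 74*1000*(7.4e-06 - 5.8e-06)*630 = 74.6 MPa

74.6


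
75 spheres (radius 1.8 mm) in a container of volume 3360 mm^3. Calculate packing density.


V_sphere = 4/3*pi*1.8^3 = 24.429 mm^3
Total V = 75*24.429 = 1832.175 mm^3
PD = 1832.175 / 3360 = 0.545

0.545


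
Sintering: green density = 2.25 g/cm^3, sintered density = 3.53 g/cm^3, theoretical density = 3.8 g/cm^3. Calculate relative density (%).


Relative = 3.53 / 3.8 * 100 = 92.9%

92.9


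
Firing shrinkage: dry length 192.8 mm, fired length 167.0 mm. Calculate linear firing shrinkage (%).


FS = (192.8 - 167.0) / 192.8 * 100 = 13.38%

13.38


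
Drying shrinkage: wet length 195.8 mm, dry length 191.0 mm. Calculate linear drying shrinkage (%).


DS = (195.8 - 191.0) / 195.8 * 100 = 2.45%

2.45


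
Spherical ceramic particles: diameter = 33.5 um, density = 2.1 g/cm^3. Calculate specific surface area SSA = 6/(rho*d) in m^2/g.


SSA = 6 / (2.1 * 33.5) = 0.085 m^2/g

0.085


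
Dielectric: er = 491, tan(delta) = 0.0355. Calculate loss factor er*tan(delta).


Loss = 491 * 0.0355 = 17.431

17.431


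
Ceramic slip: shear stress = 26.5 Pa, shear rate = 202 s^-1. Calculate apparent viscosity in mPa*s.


eta = tau/gamma * 1000 = 26.5/202 * 1000 = 131.2 mPa*s

131.2


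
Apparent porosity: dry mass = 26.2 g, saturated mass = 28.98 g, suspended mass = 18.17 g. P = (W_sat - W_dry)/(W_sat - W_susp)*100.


P = (28.98 - 26.2) / (28.98 - 18.17) * 100 = 2.78 / 10.81 * 100 = 25.7%

25.7


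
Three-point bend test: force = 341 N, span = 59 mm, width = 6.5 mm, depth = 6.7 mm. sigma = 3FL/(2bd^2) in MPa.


sigma = 3*341*59/(2*6.5*6.7^2) = 103.4 MPa

103.4


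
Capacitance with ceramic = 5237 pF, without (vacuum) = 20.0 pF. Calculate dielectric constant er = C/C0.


er = 5237 / 20.0 = 261.85

261.85


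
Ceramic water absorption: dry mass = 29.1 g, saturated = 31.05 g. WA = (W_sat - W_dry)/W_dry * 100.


WA = (31.05 - 29.1) / 29.1 * 100 = 6.7%

6.7


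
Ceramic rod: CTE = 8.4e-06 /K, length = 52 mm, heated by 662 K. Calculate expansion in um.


dL = 8.4e-06 * 52 * 662 * 1000 = 289.162 um

289.162


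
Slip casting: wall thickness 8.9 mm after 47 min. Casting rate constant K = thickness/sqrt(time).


K = 8.9 / sqrt(47) = 8.9 / 6.8557 = 1.298 mm/min^0.5

1.298


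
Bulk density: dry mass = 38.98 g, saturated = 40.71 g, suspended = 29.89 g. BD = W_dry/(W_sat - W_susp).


BD = 38.98 / (40.71 - 29.89) = 38.98 / 10.82 = 3.603 g/cm^3

3.603


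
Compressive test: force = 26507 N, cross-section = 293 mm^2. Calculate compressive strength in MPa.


CS = 26507 / 293 = 90.5 MPa

90.5


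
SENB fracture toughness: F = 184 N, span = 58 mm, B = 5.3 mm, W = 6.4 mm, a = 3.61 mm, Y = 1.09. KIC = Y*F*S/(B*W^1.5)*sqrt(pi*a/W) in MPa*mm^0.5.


KIC = 1.09*184*58/(5.3*6.4^1.5)*sqrt(pi*3.61/6.4) = 180.45

180.45


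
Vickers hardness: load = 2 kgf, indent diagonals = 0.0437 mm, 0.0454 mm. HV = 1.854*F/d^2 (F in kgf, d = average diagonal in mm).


d_avg = (0.0437+0.0454)/2 = 0.04455 mm
HV = 1.854*2/0.04455^2 = 1868

1868


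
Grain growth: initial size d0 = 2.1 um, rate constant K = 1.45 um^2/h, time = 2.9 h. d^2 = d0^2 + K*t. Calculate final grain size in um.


d^2 = 2.1^2 + 1.45*2.9 = 8.615
d = sqrt(8.615) = 2.94 um

2.94


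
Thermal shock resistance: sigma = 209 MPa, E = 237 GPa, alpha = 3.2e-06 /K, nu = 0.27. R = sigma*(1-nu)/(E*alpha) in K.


R = 209*(1-0.27)/(237*1000*3.2e-06) = 201 K

201


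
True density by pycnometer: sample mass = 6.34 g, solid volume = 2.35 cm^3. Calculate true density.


TD = 6.34 / 2.35 = 2.698 g/cm^3

2.698


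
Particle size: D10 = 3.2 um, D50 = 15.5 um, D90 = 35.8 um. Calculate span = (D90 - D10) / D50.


Span = (35.8 - 3.2) / 15.5 = 32.6 / 15.5 = 2.103

2.103


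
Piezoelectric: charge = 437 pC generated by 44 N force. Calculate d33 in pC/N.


d33 = 437 / 44 = 9.9 pC/N

9.9


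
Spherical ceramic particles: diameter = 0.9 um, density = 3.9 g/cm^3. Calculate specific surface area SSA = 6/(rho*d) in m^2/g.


SSA = 6 / (3.9 * 0.9) = 1.709 m^2/g

1.709


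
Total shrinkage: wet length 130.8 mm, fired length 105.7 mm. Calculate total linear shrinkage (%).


TS = (130.8 - 105.7) / 130.8 * 100 = 19.19%

19.19


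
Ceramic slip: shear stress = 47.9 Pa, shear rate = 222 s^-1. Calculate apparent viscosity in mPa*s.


eta = tau/gamma * 1000 = 47.9/222 * 1000 = 215.8 mPa*s

215.8


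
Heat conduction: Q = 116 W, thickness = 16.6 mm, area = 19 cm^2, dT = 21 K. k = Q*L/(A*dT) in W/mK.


k = 116*16.6/1000/(19/10000*21) = 48.26 W/mK

48.26


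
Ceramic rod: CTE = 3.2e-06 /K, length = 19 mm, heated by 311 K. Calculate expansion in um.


dL = 3.2e-06 * 19 * 311 * 1000 = 18.909 um

18.909


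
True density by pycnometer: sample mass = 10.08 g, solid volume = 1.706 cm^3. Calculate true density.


TD = 10.08 / 1.706 = 5.909 g/cm^3

5.909


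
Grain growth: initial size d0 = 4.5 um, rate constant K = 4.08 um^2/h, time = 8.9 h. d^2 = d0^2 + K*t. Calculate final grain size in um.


d^2 = 4.5^2 + 4.08*8.9 = 56.562
d = sqrt(56.562) = 7.52 um

7.52


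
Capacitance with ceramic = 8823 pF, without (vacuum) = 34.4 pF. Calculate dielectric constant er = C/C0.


er = 8823 / 34.4 = 256.48

256.48


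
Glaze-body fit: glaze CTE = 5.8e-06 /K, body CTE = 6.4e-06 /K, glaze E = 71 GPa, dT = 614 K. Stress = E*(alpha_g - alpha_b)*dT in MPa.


Stress = 71*1000*(5.8e-06 - 6.4e-06)*614 = -26.2 MPa

-26.2


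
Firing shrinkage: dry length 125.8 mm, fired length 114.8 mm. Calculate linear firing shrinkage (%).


FS = (125.8 - 114.8) / 125.8 * 100 = 8.74%

8.74


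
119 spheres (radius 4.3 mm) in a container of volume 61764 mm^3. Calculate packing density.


V_sphere = 4/3*pi*4.3^3 = 333.0381 mm^3
Total V = 119*333.0381 = 39631.5339 mm^3
PD = 39631.5339 / 61764 = 0.642

0.642


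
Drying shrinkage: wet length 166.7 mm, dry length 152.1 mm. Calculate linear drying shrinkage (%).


DS = (166.7 - 152.1) / 166.7 * 100 = 8.76%

8.76


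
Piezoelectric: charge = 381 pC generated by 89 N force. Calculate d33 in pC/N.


d33 = 381 / 89 = 4.3 pC/N

4.3


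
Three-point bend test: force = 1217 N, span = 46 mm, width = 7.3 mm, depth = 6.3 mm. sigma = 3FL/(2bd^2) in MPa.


sigma = 3*1217*46/(2*7.3*6.3^2) = 289.8 MPa

289.8


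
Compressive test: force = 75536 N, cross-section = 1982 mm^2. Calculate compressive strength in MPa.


CS = 75536 / 1982 = 38.1 MPa

38.1


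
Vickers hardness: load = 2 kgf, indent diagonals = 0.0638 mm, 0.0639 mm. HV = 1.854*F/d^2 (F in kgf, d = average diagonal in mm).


d_avg = (0.0638+0.0639)/2 = 0.06385 mm
HV = 1.854*2/0.06385^2 = 910

910


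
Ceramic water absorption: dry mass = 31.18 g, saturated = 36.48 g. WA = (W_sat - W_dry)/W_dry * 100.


WA = (36.48 - 31.18) / 31.18 * 100 = 17.0%

17.0


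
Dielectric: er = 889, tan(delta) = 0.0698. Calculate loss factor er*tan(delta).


Loss = 889 * 0.0698 = 62.052

62.052


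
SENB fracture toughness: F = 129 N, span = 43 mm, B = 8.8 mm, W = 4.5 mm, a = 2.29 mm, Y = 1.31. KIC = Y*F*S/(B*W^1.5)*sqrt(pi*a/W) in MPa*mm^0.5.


KIC = 1.31*129*43/(8.8*4.5^1.5)*sqrt(pi*2.29/4.5) = 109.37

109.37


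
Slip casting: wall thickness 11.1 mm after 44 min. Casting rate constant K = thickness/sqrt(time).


K = 11.1 / sqrt(44) = 11.1 / 6.6332 = 1.673 mm/min^0.5

1.673


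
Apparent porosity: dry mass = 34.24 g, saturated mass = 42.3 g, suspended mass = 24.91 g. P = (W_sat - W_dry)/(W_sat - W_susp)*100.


P = (42.3 - 34.24) / (42.3 - 24.91) * 100 = 8.06 / 17.39 * 100 = 46.3%

46.3


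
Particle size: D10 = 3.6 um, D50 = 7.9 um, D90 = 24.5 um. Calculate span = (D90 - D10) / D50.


Span = (24.5 - 3.6) / 7.9 = 20.9 / 7.9 = 2.646

2.646


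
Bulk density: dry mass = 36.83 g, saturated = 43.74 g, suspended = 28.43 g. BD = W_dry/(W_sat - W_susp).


BD = 36.83 / (43.74 - 28.43) = 36.83 / 15.31 = 2.406 g/cm^3

2.406


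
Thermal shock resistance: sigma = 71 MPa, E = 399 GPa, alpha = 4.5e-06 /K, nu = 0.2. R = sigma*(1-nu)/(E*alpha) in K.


R = 71*(1-0.2)/(399*1000*4.5e-06) = 32 K

32


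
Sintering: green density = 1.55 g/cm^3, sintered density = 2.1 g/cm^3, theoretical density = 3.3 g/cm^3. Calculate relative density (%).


Relative = 2.1 / 3.3 * 100 = 63.6%

63.6


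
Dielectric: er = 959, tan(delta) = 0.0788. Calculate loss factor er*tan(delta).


Loss = 959 * 0.0788 = 75.569

75.569


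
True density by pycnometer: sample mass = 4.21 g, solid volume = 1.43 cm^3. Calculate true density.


TD = 4.21 / 1.43 = 2.944 g/cm^3

2.944


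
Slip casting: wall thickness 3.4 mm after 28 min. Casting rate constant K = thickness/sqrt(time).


K = 3.4 / sqrt(28) = 3.4 / 5.2915 = 0.643 mm/min^0.5

0.643


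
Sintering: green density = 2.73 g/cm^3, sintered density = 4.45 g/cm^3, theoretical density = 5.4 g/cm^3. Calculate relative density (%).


Relative = 4.45 / 5.4 * 100 = 82.4%

82.4


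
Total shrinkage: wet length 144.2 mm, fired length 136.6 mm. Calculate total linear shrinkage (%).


TS = (144.2 - 136.6) / 144.2 * 100 = 5.27%

5.27


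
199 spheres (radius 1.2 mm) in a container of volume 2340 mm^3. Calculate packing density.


V_sphere = 4/3*pi*1.2^3 = 7.2382 mm^3
Total V = 199*7.2382 = 1440.4018 mm^3
PD = 1440.4018 / 2340 = 0.616

0.616


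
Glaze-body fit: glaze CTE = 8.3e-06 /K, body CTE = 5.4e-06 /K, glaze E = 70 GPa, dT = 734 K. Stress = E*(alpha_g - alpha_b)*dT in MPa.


Stress = 70*1000*(8.3e-06 - 5.4e-06)*734 = 149.0 MPa

149.0


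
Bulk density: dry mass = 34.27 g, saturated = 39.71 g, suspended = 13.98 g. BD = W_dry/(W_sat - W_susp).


BD = 34.27 / (39.71 - 13.98) = 34.27 / 25.73 = 1.332 g/cm^3

1.332


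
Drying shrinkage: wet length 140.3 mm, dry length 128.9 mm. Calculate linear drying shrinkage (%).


DS = (140.3 - 128.9) / 140.3 * 100 = 8.13%

8.13


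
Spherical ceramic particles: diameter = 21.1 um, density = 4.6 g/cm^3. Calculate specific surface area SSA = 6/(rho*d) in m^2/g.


SSA = 6 / (4.6 * 21.1) = 0.062 m^2/g

0.062


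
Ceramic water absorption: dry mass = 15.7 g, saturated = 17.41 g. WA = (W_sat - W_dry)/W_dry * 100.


WA = (17.41 - 15.7) / 15.7 * 100 = 10.89%

10.89


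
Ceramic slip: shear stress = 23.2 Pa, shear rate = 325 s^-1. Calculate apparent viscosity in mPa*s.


eta = tau/gamma * 1000 = 23.2/325 * 1000 = 71.4 mPa*s

71.4


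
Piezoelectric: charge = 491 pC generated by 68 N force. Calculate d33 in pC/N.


d33 = 491 / 68 = 7.2 pC/N

7.2


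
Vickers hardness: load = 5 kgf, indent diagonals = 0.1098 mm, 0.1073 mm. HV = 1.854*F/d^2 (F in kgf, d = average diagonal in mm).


d_avg = (0.1098+0.1073)/2 = 0.10855 mm
HV = 1.854*5/0.10855^2 = 787

787


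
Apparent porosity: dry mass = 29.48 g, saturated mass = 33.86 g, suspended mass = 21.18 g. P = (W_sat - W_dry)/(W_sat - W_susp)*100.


P = (33.86 - 29.48) / (33.86 - 21.18) * 100 = 4.38 / 12.68 * 100 = 34.5%

34.5


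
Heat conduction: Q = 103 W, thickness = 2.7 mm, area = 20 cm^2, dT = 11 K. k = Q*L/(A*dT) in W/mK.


k = 103*2.7/1000/(20/10000*11) = 12.64 W/mK

12.64


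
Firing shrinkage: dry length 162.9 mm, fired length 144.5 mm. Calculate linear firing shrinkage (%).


FS = (162.9 - 144.5) / 162.9 * 100 = 11.3%

11.3


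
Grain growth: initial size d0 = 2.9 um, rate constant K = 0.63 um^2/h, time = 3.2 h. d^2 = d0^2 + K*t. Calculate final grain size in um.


d^2 = 2.9^2 + 0.63*3.2 = 10.426
d = sqrt(10.426) = 3.23 um

3.23


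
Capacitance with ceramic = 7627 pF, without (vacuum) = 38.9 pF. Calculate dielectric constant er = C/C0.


er = 7627 / 38.9 = 196.07

196.07


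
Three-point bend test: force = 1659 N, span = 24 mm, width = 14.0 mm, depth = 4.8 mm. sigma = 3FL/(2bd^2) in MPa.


sigma = 3*1659*24/(2*14.0*4.8^2) = 185.2 MPa

185.2


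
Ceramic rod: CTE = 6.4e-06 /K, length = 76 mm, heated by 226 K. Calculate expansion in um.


dL = 6.4e-06 * 76 * 226 * 1000 = 109.926 um

109.926


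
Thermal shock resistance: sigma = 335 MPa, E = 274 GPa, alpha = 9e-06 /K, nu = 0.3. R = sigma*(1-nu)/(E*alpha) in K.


R = 335*(1-0.3)/(274*1000*9e-06) = 95 K

95
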